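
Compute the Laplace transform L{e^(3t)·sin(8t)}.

L{e^(at)·sin(ωt)} = ω/((s-a)² + ω²), so L{e^(3t)·sin(8t)} = 8/((s-3)² + 64)

Final answer: 8/((s-3)² + 64)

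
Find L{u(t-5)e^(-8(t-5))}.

u(t-a)f(t-a) with f(t)=e^(-8t). L{e^(-8t)} = 1/(s+8). By time shift: e^(-5s)/(s+8)

Final answer: e^(-5s)/(s+8)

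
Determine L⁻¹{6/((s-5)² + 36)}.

Form: b/((s-a)² + b²) → e^(at)sin(bt). With a=5, b=6

Final answer: e^(5t)·sin(6t)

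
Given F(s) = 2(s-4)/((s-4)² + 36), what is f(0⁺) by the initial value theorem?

f(0⁺) = lim_{s→∞} sF(s) = lim_{s→∞} 2s(s-4)/((s-4)² + 36) = 2

Final answer: 2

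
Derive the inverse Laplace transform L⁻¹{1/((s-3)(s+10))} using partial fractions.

Decompose: A/(s-3) + B/(s+10). A = 1/13, B = -1/13. f(t) = (e^(3t) - e^(-10t))/13

Final answer: (e^(3t) - e^(-10t))/13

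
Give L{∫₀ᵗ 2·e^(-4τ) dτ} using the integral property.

L{∫₀ᵗ f(τ)dτ} = F(s)/s with F(s) = 2/(s+4), so L{∫₀ᵗ 2·e^(-4τ) dτ} = 2/(s(s+4))

Final answer: 2/(s(s+4))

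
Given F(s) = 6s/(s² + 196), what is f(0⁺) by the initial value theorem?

f(0⁺) = lim_{s→∞} s·6s/(s² + 196) = lim_{s→∞} 6s²/(s² + 196) = 6

Final answer: 6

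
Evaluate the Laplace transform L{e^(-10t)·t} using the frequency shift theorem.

L{e^(at)·t^n} = n!/(s-a)^(n+1), so L{e^(-10t)·t} = 1/(s+10)^2

Final answer: 1/(s+10)^2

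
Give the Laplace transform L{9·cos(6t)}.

L{cos(ωt)} = s/(s² + ω²), so L{cos(6t)} = s/(s² + 36). Then L{9·cos(6t)} = 9·s/(s² + 36) = 9s/(s² + 36)

Final answer: 9s/(s² + 36)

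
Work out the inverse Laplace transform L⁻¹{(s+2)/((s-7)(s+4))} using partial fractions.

Using partial fractions, f(t) = (9e^(7t) + 2e^(-4t))/11

Final answer: (9e^(7t) + 2e^(-4t))/11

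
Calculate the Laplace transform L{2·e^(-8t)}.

L{e^(at)} = 1/(s-a), so L{e^(-8t)} = 1/(s+8). Then L{2·e^(-8t)} = 2/(s+8)

Final answer: 2/(s+8)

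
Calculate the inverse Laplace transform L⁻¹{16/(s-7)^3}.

L⁻¹{n!/(s-a)^(n+1)} = t^n·e^(at) with n=2, a=7. So L⁻¹{2/(s-7)^3} = t^2·e^(7t), and L⁻¹{16/(s-7)^3} = (16/2)·t^2·e^(7t) = 8·t^2·e^(7t)

Final answer: 8·t^2·e^(7t)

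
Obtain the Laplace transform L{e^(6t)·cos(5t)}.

L{e^(at)·cos(ωt)} = (s-a)/((s-a)² + ω²), so L{e^(6t)·cos(5t)} = (s-6)/((s-6)² + 25)

Final answer: (s-6)/((s-6)² + 25)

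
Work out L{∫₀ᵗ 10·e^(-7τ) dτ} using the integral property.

L{∫₀ᵗ f(τ)dτ} = F(s)/s with F(s) = 10/(s+7), so L{∫₀ᵗ 10·e^(-7τ) dτ} = 10/(s(s+7))

Final answer: 10/(s(s+7))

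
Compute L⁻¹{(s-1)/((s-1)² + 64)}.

Using frequency shift: L⁻¹{(s-a)/((s-a)² + b²)} = e^(at)cos(bt). Here a=1, b=8

Final answer: e^t·cos(8t)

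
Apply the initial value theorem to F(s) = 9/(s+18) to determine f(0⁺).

f(0⁺) = lim_{s→∞} s·9/(s+18) = lim_{s→∞} 9s/(s+18) = 9

Final answer: 9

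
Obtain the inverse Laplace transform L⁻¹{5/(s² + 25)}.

L⁻¹{5/(s² + 25)} = sin(5t)

Final answer: sin(5t)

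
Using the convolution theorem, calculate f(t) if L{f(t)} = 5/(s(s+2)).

5/(s(s+2)) = (5/s)·(1/(s+2)) = L{5}·L{e^(-2t)}. By convolution, f(t) = 5*e^(-2t) = ∫₀ᵗ 5·e^(-2τ) dτ = 5·(1 - e^(-2t))/2

Final answer: 5·(1 - e^(-2t))/2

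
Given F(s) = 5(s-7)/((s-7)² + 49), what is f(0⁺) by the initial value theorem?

f(0⁺) = lim_{s→∞} sF(s) = lim_{s→∞} 5s(s-7)/((s-7)² + 49) = 5

Final answer: 5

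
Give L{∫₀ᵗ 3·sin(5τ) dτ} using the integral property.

L{∫₀ᵗ f(τ)dτ} = F(s)/s with F(s) = 15/(s² + 25), so the result is (15/(s² + 25))/s = 15/(s(s² + 25))

Final answer: 15/(s(s² + 25))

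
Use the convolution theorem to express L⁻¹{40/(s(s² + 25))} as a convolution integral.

40/(s(s² + 25)) = (1/s)·(40/(s² + 25)) = L{1}·L{8·sin(5t)}. So f(t) = 1*(8·sin(5t)) = ∫₀ᵗ 8·sin(5τ) dτ

Final answer: ∫₀ᵗ 8·sin(5τ) dτ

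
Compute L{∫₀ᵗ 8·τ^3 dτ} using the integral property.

L{∫₀ᵗ f(τ)dτ} = F(s)/s with f(t) = 8t^3. F(s) = 48/s^4, so L{∫₀ᵗ 8·τ^3 dτ} = (48/s^4)/s = 48/s^5. (Check: ∫₀ᵗ 8·τ^3 dτ = 8t^4/4.)

Final answer: 48/s^5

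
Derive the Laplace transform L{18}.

L{18} = 18 · L{1} = 18/s

Final answer: 18/s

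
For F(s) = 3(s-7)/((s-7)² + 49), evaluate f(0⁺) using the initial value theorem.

f(0⁺) = lim_{s→∞} sF(s) = lim_{s→∞} 3s(s-7)/((s-7)² + 49) = 3

Final answer: 3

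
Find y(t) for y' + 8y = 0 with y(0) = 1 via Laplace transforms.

L{y'} + 8L{y} = 0. sY - 1 + 8Y = 0. Y(s+8) = 1. Y = 1/(s+8)

Final answer: y(t) = e^(-8t)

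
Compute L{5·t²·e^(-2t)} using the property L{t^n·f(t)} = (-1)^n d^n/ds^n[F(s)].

L{e^(-2t)} = 1/(s+2). d/ds[1/(s+2)] = -1/(s+2)². d²/ds²[1/(s+2)] = 2/(s+2)³. So L{t²·e^(-2t)} = (-1)² · 2/(s+2)³ = 2/(s+2)³. Then L{5·t²·e^(-2t)} = 5·2/(s+2)³ = 10/(s+2)³

Final answer: 10/(s+2)³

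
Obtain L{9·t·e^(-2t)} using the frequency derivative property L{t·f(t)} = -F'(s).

L{e^(-2t)} = 1/(s+2). By frequency derivative: L{t·e^(-2t)} = -d/ds[1/(s+2)] = -(-1)/(s+2)² = 1/(s+2)². Then L{9·t·e^(-2t)} = 9·1/(s+2)² = 9/(s+2)²

Final answer: 9/(s+2)²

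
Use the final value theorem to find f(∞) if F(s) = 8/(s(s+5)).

f(∞) = lim_{s→0} s·8/(s(s+5)) = lim_{s→0} 8/(s+5) = 8/5 = 8/5

Final answer: 8/5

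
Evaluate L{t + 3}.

L{t + 3} = L{t} + 3·L{1} = 1/s² + 3/s

Final answer: 1/s² + 3/s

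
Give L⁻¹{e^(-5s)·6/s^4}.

L⁻¹{6/s^4} = t^3. By the time shift theorem, L⁻¹{e^(-as)F(s)} = u(t-a)f(t-a) with a=5, so L⁻¹{e^(-5s)·6/s^4} = u(t-5)·(t-5)^3

Final answer: u(t-5)·(t-5)^3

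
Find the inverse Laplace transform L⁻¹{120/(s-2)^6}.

L⁻¹{n!/(s-a)^(n+1)} = t^n·e^(at), so L⁻¹{120/(s-2)^6} = t^5·e^(2t)

Final answer: t^5·e^(2t)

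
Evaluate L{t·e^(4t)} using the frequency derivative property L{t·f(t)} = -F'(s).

L{e^(4t)} = 1/(s-4). By frequency derivative: L{t·e^(4t)} = -d/ds[1/(s-4)] = -(-1)/(s-4)² = 1/(s-4)²

Final answer: 1/(s-4)²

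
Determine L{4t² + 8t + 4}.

L{4t² + 8t + 4} = 4·2/s³ + 8/s² + 4/s = 8/s³ + 8/s² + 4/s

Final answer: 8/s³ + 8/s² + 4/s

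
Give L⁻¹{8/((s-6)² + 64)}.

Form: b/((s-a)² + b²) → e^(at)sin(bt). With a=6, b=8

Final answer: e^(6t)·sin(8t)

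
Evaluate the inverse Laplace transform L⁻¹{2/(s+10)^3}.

L⁻¹{n!/(s-a)^(n+1)} = t^n·e^(at), so L⁻¹{2/(s+10)^3} = t^2·e^(-10t)

Final answer: t^2·e^(-10t)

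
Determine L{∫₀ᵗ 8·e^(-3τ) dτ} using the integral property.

L{∫₀ᵗ f(τ)dτ} = F(s)/s with F(s) = 8/(s+3), so L{∫₀ᵗ 8·e^(-3τ) dτ} = 8/(s(s+3))

Final answer: 8/(s(s+3))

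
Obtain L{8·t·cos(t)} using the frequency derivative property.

L{cos(t)} = s/(s² + 1). Derivative: d/ds[s/(s² + 1)] = [(s² + 1) - s·2s]/(s² + 1)² = (1 - s²)/(s² + 1)². So L{t·cos(t)} = -F'(s) = (s² - 1)/(s² + 1)². Then L{8·t·cos(t)} = 8·(s² - 1)/(s² + 1)²

Final answer: 8·(s² - 1)/(s² + 1)²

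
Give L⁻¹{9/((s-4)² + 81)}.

Form: b/((s-a)² + b²) → e^(at)sin(bt). With a=4, b=9

Final answer: e^(4t)·sin(9t)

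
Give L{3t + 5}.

L{3t + 5} = 3·L{t} + 5·L{1} = 3/s² + 5/s

Final answer: 3/s² + 5/s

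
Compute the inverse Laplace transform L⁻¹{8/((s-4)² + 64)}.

Using frequency shift, L⁻¹{8/((s-4)² + 64)} = e^(4t)·sin(8t)

Final answer: e^(4t)·sin(8t)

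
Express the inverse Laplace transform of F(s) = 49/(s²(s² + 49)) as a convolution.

49/(s²(s² + 49)) = (1/s²)·(49/(s² + 49)) = L{t}·L{7·sin(7t)}. So f(t) = t*(7·sin(7t)) = ∫₀ᵗ 7τ·sin(7(t-τ)) dτ

Final answer: ∫₀ᵗ 7τ·sin(7(t-τ)) dτ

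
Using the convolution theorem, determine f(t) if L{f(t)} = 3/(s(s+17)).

3/(s(s+17)) = (3/s)·(1/(s+17)) = L{3}·L{e^(-17t)}. By convolution, f(t) = 3*e^(-17t) = ∫₀ᵗ 3·e^(-17τ) dτ = 3·(1 - e^(-17t))/17

Final answer: 3·(1 - e^(-17t))/17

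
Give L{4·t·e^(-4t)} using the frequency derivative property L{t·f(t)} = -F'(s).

L{e^(-4t)} = 1/(s+4). By frequency derivative: L{t·e^(-4t)} = -d/ds[1/(s+4)] = -(-1)/(s+4)² = 1/(s+4)². Then L{4·t·e^(-4t)} = 4·1/(s+4)² = 4/(s+4)²

Final answer: 4/(s+4)²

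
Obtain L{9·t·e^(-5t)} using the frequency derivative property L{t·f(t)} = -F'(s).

L{e^(-5t)} = 1/(s+5). By frequency derivative: L{t·e^(-5t)} = -d/ds[1/(s+5)] = -(-1)/(s+5)² = 1/(s+5)². Then L{9·t·e^(-5t)} = 9·1/(s+5)² = 9/(s+5)²

Final answer: 9/(s+5)²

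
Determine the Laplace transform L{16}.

L{16} = 16 · L{1} = 16/s

Final answer: 16/s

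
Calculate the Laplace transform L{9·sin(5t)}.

L{sin(ωt)} = ω/(s² + ω²), so L{sin(5t)} = 5/(s² + 25). Then L{9·sin(5t)} = 9·5/(s² + 25) = 45/(s² + 25)

Final answer: 45/(s² + 25)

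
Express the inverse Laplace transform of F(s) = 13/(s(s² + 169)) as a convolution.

13/(s(s² + 169)) = (1/s)·(13/(s² + 169)) = L{1}·L{sin(13t)}. So f(t) = 1*(sin(13t)) = ∫₀ᵗ sin(13τ) dτ

Final answer: ∫₀ᵗ sin(13τ) dτ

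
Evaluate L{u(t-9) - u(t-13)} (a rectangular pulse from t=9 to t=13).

L{u(t-a)} = e^(-as)/s. L{u(t-9) - u(t-13)} = (e^(-9s) - e^(-13s))/s

Final answer: (e^(-9s) - e^(-13s))/s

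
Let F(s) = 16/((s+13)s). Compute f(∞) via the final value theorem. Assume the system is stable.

f(∞) = lim_{s→0} sF(s) = lim_{s→0} 16/(s+13) = 16/13

Final answer: 16/13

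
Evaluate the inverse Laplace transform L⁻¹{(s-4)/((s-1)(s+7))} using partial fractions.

Using partial fractions, f(t) = (-3e^t + 11e^(-7t))/8

Final answer: (-3e^t + 11e^(-7t))/8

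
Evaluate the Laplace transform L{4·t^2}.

L{t^n} = n!/s^(n+1), so L{t^2} = 2/s^3. Then L{4·t^2} = 4·2/s^3 = 8/s^3

Final answer: 8/s^3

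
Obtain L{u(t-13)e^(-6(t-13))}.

u(t-a)f(t-a) with f(t)=e^(-6t). L{e^(-6t)} = 1/(s+6). By time shift: e^(-13s)/(s+6)

Final answer: e^(-13s)/(s+6)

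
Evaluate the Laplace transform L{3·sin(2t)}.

L{sin(ωt)} = ω/(s² + ω²), so L{sin(2t)} = 2/(s² + 4). Then L{3·sin(2t)} = 3·2/(s² + 4) = 6/(s² + 4)

Final answer: 6/(s² + 4)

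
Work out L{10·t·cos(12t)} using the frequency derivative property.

L{cos(12t)} = s/(s² + 144). Derivative: d/ds[s/(s² + 144)] = [(s² + 144) - s·2s]/(s² + 144)² = (144 - s²)/(s² + 144)². So L{t·cos(12t)} = -F'(s) = (s² - 144)/(s² + 144)². Then L{10·t·cos(12t)} = 10·(s² - 144)/(s² + 144)²

Final answer: 10·(s² - 144)/(s² + 144)²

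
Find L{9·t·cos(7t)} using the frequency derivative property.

L{cos(7t)} = s/(s² + 49). Derivative: d/ds[s/(s² + 49)] = [(s² + 49) - s·2s]/(s² + 49)² = (49 - s²)/(s² + 49)². So L{t·cos(7t)} = -F'(s) = (s² - 49)/(s² + 49)². Then L{9·t·cos(7t)} = 9·(s² - 49)/(s² + 49)²

Final answer: 9·(s² - 49)/(s² + 49)²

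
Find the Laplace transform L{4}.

L{4} = 4 · L{1} = 4/s

Final answer: 4/s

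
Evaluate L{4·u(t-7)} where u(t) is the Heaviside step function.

L{u(t-a)} = e^(-as)/s. Here a=7, so L{u(t-7)} = e^(-7s)/s, and L{4·u(t-7)} = 4·e^(-7s)/s

Final answer: 4·e^(-7s)/s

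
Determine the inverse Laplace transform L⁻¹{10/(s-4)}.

L⁻¹{1/(s-a)} = e^(at), so L⁻¹{1/(s-4)} = e^(4t), and L⁻¹{10/(s-4)} = 10·e^(4t)

Final answer: 10·e^(4t)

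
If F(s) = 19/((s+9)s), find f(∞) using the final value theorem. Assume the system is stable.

f(∞) = lim_{s→0} sF(s) = lim_{s→0} 19/(s+9) = 19/9

Final answer: 19/9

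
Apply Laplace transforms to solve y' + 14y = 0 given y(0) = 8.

L{y'} + 14L{y} = 0. sY - 8 + 14Y = 0. Y(s+14) = 8. Y = 8/(s+14)

Final answer: y(t) = 8e^(-14t)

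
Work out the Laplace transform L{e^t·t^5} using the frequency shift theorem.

L{e^(at)·t^n} = n!/(s-a)^(n+1), so L{e^t·t^5} = 120/(s-1)^6

Final answer: 120/(s-1)^6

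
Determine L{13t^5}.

L{t^n} = n!/s^(n+1). So L{13t^5} = 13·5!/s^6 = 1560/s^6

Final answer: 1560/s^6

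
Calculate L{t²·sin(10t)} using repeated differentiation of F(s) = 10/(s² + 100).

F(s) = 10/(s² + 100). F'(s) = -20s/(s² + 100)². F''(s) = -20(100 - 3s²)/(s² + 100)³ = (60s² - 2000)/(s² + 100)³. So L{t²·sin(10t)} = (-1)² F''(s) = (60s² - 2000)/(s² + 100)³

Final answer: (60s² - 2000)/(s² + 100)³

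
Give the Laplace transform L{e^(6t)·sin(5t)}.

L{e^(at)·sin(ωt)} = ω/((s-a)² + ω²), so L{e^(6t)·sin(5t)} = 5/((s-6)² + 25)

Final answer: 5/((s-6)² + 25)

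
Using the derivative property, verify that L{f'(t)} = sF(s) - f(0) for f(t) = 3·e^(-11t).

f'(t) = -33e^(-11t). Direct: L{f'(t)} = -33/(s+11). Property: s·3/(s+11) - 3 = (3s - 3(s+11))/(s+11) = -33/(s+11). ✓

Final answer: -33/(s+11)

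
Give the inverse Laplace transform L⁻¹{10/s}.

L⁻¹{c/s} = c, so L⁻¹{10/s} = 10

Final answer: 10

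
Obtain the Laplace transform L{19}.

L{19} = 19 · L{1} = 19/s

Final answer: 19/s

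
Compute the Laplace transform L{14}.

L{14} = 14 · L{1} = 14/s

Final answer: 14/s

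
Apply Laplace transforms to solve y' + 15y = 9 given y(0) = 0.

sY + 15Y = 9/s. Y = 9/(s(s+15)). Partial fractions: Y = 3/5/s - 3/5/(s+15)

Final answer: y(t) = 3/5(1 - e^(-15t))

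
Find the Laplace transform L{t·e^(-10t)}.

L{t^n·e^(at)} = n!/(s-a)^(n+1), so L{t·e^(-10t)} = 1/(s+10)^2

Final answer: 1/(s+10)^2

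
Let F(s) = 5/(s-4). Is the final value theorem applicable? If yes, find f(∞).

sF(s) = 5s/(s-4) has a pole at s = 4 in the right half-plane. Theorem does NOT apply (unstable system; f(t) = 5·e^(4t) grows without bound).

Final answer: Not applicable (unstable)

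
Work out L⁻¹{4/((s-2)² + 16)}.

Form: b/((s-a)² + b²) → e^(at)sin(bt). With a=2, b=4

Final answer: e^(2t)·sin(4t)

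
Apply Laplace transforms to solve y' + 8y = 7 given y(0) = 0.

sY + 8Y = 7/s. Y = 7/(s(s+8)). Partial fractions: Y = 7/8/s - 7/8/(s+8)

Final answer: y(t) = 7/8(1 - e^(-8t))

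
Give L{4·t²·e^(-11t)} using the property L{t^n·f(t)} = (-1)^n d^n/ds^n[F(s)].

L{e^(-11t)} = 1/(s+11). d/ds[1/(s+11)] = -1/(s+11)². d²/ds²[1/(s+11)] = 2/(s+11)³. So L{t²·e^(-11t)} = (-1)² · 2/(s+11)³ = 2/(s+11)³. Then L{4·t²·e^(-11t)} = 4·2/(s+11)³ = 8/(s+11)³

Final answer: 8/(s+11)³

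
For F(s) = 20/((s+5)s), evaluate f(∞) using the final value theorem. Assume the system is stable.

f(∞) = lim_{s→0} sF(s) = lim_{s→0} 20/(s+5) = 4

Final answer: 4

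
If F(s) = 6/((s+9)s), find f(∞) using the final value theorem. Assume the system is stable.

f(∞) = lim_{s→0} sF(s) = lim_{s→0} 6/(s+9) = 2/3

Final answer: 2/3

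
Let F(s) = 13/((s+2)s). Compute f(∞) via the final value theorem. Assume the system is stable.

f(∞) = lim_{s→0} sF(s) = lim_{s→0} 13/(s+2) = 13/2

Final answer: 13/2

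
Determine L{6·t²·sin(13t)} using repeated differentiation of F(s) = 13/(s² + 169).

F(s) = 13/(s² + 169). F'(s) = -26s/(s² + 169)². F''(s) = -26(169 - 3s²)/(s² + 169)³ = (78s² - 4394)/(s² + 169)³. So L{t²·sin(13t)} = (-1)² F''(s) = (78s² - 4394)/(s² + 169)³. Then L{6·t²·sin(13t)} = 6·(78s² - 4394)/(s² + 169)³ = (468s² - 26364)/(s² + 169)³

Final answer: (468s² - 26364)/(s² + 169)³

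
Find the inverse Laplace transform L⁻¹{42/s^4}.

L⁻¹{n!/s^(n+1)} = t^n with n=3. So L⁻¹{6/s^4} = t^3, and L⁻¹{42/s^4} = (42/6)·t^3 = 7·t^3

Final answer: 7·t^3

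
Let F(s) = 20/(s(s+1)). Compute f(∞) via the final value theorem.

f(∞) = lim_{s→0} s·20/(s(s+1)) = lim_{s→0} 20/(s+1) = 20/1 = 20

Final answer: 20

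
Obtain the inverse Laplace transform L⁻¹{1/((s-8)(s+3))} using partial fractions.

Decompose: A/(s-8) + B/(s+3). A = 1/11, B = -1/11. f(t) = (e^(8t) - e^(-3t))/11

Final answer: (e^(8t) - e^(-3t))/11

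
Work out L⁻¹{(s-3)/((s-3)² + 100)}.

Using frequency shift: L⁻¹{(s-a)/((s-a)² + b²)} = e^(at)cos(bt). Here a=3, b=10

Final answer: e^(3t)·cos(10t)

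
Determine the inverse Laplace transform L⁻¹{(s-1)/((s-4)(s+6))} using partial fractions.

Using partial fractions, f(t) = (3e^(4t) + 7e^(-6t))/10

Final answer: (3e^(4t) + 7e^(-6t))/10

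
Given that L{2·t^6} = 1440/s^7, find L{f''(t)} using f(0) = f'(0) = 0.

L{f''(t)} = s²F(s) - sf(0) - f'(0) = s²·1440/s^7 - 0 - 0 = 1440/s^5

Final answer: 1440/s^5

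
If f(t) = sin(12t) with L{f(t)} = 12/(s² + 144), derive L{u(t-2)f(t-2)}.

Time shift theorem: L{u(t-a)f(t-a)} = e^(-as)F(s). Here a=2, F(s) = 12/(s² + 144), so L{u(t-2)f(t-2)} = e^(-2s)·12/(s² + 144)

Final answer: e^(-2s)·12/(s² + 144)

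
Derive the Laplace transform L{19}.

L{19} = 19 · L{1} = 19/s

Final answer: 19/s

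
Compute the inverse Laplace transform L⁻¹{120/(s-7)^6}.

L⁻¹{n!/(s-a)^(n+1)} = t^n·e^(at), so L⁻¹{120/(s-7)^6} = t^5·e^(7t)

Final answer: t^5·e^(7t)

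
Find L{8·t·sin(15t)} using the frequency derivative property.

L{sin(15t)} = 15/(s² + 225). By L{t·f(t)} = -F'(s): -d/ds[15/(s² + 225)] = -(15)·(-2s)/(s² + 225)² = 30s/(s² + 225)². Then L{8·t·sin(15t)} = 8·30s/(s² + 225)² = 240s/(s² + 225)²

Final answer: 240s/(s² + 225)²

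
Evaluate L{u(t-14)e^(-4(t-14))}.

u(t-a)f(t-a) with f(t)=e^(-4t). L{e^(-4t)} = 1/(s+4). By time shift: e^(-14s)/(s+4)

Final answer: e^(-14s)/(s+4)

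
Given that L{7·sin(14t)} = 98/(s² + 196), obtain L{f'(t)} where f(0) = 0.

L{f'(t)} = s·F(s) - f(0) = s·98/(s² + 196) - 0 = 98s/(s² + 196)

Final answer: 98s/(s² + 196)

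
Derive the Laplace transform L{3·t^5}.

L{t^n} = n!/s^(n+1), so L{t^5} = 120/s^6. Then L{3·t^5} = 3·120/s^6 = 360/s^6

Final answer: 360/s^6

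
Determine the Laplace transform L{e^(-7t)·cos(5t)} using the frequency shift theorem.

Frequency shift: L{e^(at)f(t)} = F(s-a). L{e^(-7t)·cos(5t)} = (s+7)/((s+7)² + 25)

Final answer: (s+7)/((s+7)² + 25)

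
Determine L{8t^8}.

L{t^n} = n!/s^(n+1). So L{8t^8} = 8·8!/s^9 = 322560/s^9

Final answer: 322560/s^9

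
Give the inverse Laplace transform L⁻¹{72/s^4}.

L⁻¹{n!/s^(n+1)} = t^n with n=3. So L⁻¹{6/s^4} = t^3, and L⁻¹{72/s^4} = (72/6)·t^3 = 12·t^3

Final answer: 12·t^3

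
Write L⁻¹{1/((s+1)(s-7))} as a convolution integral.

1/((s+1)(s-7)) = (1/(s+1))·(1/(s-7)) = L{e^(-t)}·L{e^(7t)}. So f(t) = e^(-t)*e^(7t) = ∫₀ᵗ e^(-τ)·e^(7(t-τ)) dτ

Final answer: ∫₀ᵗ e^(-τ)·e^(7(t-τ)) dτ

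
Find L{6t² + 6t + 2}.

L{6t² + 6t + 2} = 6·2/s³ + 6/s² + 2/s = 12/s³ + 6/s² + 2/s

Final answer: 12/s³ + 6/s² + 2/s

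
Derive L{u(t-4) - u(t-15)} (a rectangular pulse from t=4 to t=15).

L{u(t-a)} = e^(-as)/s. L{u(t-4) - u(t-15)} = (e^(-4s) - e^(-15s))/s

Final answer: (e^(-4s) - e^(-15s))/s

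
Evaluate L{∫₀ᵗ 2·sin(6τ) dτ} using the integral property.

L{∫₀ᵗ f(τ)dτ} = F(s)/s with F(s) = 12/(s² + 36), so the result is (12/(s² + 36))/s = 12/(s(s² + 36))

Final answer: 12/(s(s² + 36))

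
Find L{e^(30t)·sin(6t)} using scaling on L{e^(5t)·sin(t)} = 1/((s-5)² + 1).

Scaling with a=6: L{e^(30t)·sin(6t)} = (1/6) · 1/((s/6-5)² + 1). Simplifying: 6/((s-30)² + 36)

Final answer: 6/((s-30)² + 36)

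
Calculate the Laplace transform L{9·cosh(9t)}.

L{cosh(ωt)} = s/(s² - ω²), so L{cosh(9t)} = s/(s² - 81). Then L{9·cosh(9t)} = 9·s/(s² - 81) = 9s/(s² - 81)

Final answer: 9s/(s² - 81)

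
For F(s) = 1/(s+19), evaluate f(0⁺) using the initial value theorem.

f(0⁺) = lim_{s→∞} s·1/(s+19) = lim_{s→∞} s/(s+19) = 1

Final answer: 1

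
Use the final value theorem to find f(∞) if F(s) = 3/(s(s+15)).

f(∞) = lim_{s→0} s·3/(s(s+15)) = lim_{s→0} 3/(s+15) = 3/15 = 1/5

Final answer: 1/5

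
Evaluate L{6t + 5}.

L{6t + 5} = 6·L{t} + 5·L{1} = 6/s² + 5/s

Final answer: 6/s² + 5/s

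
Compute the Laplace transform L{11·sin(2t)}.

L{sin(ωt)} = ω/(s² + ω²), so L{sin(2t)} = 2/(s² + 4). Then L{11·sin(2t)} = 11·2/(s² + 4) = 22/(s² + 4)

Final answer: 22/(s² + 4)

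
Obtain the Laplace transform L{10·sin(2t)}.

L{sin(ωt)} = ω/(s² + ω²), so L{sin(2t)} = 2/(s² + 4). Then L{10·sin(2t)} = 10·2/(s² + 4) = 20/(s² + 4)

Final answer: 20/(s² + 4)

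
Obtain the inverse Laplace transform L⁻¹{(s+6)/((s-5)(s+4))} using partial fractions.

Using partial fractions, f(t) = (11e^(5t) - 2e^(-4t))/9

Final answer: (11e^(5t) - 2e^(-4t))/9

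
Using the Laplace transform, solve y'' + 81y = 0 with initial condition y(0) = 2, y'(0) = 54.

L{y''} + 81L{y} = 0. s²Y - 2s - 54 + 81Y = 0. Y(s² + 81) = 2s + 54. Y = (2s + 54)/(s² + 81). Inverting: y(t) = 2cos(9t) + 6sin(9t)

Final answer: y(t) = 2cos(9t) + 6sin(9t)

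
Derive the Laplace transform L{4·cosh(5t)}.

L{cosh(ωt)} = s/(s² - ω²), so L{cosh(5t)} = s/(s² - 25). Then L{4·cosh(5t)} = 4·s/(s² - 25) = 4s/(s² - 25)

Final answer: 4s/(s² - 25)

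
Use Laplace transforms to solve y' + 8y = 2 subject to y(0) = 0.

sY + 8Y = 2/s. Y = 2/(s(s+8)). Partial fractions: Y = 1/4/s - 1/4/(s+8)

Final answer: y(t) = 1/4(1 - e^(-8t))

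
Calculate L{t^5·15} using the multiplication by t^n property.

L{15} = 15/s. d^1/ds^1[1/s] = -1/s². d^2/ds^2[1/s] = 2/s^3. d^3/ds^3[1/s] = -6/s^4. d^4/ds^4[1/s] = 24/s^5. d^5/ds^5[1/s] = -120/s^6. So L{t^5} = (-1)^{5}·-120/s^6 = 120/s^6. Then L{t^5·15} = 15·120/s^6 = 1800/s^6

Final answer: 1800/s^6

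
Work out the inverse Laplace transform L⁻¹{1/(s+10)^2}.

L⁻¹{n!/(s-a)^(n+1)} = t^n·e^(at) with n=1, a=-10. So L⁻¹{1/(s+10)^2} = t·e^(-10t)

Final answer: t·e^(-10t)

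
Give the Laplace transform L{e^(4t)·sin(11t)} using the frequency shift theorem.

Frequency shift: L{e^(at)f(t)} = F(s-a). L{e^(4t)·sin(11t)} = 11/((s-4)² + 121)

Final answer: 11/((s-4)² + 121)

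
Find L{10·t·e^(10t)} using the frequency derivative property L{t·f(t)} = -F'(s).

L{e^(10t)} = 1/(s-10). By frequency derivative: L{t·e^(10t)} = -d/ds[1/(s-10)] = -(-1)/(s-10)² = 1/(s-10)². Then L{10·t·e^(10t)} = 10·1/(s-10)² = 10/(s-10)²

Final answer: 10/(s-10)²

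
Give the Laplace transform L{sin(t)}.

L{sin(ωt)} = ω/(s² + ω²), so L{sin(t)} = 1/(s² + 1)

Final answer: 1/(s² + 1)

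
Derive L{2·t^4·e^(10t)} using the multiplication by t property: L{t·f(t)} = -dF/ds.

Using L{t^n·e^(at)} = n!/(s-a)^(n+1), L{t^4·e^(10t)} = 24/(s-10)^5, so L{2·t^4·e^(10t)} = 2·24/(s-10)^5 = 48/(s-10)^5

Final answer: 48/(s-10)^5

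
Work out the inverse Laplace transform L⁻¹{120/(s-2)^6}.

L⁻¹{n!/(s-a)^(n+1)} = t^n·e^(at), so L⁻¹{120/(s-2)^6} = t^5·e^(2t)

Final answer: t^5·e^(2t)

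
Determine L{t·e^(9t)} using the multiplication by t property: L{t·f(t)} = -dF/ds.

Using L{t^n·e^(at)} = n!/(s-a)^(n+1), L{t·e^(9t)} = 1/(s-9)^2

Final answer: 1/(s-9)^2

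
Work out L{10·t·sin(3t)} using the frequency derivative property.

L{sin(3t)} = 3/(s² + 9). By L{t·f(t)} = -F'(s): -d/ds[3/(s² + 9)] = -(3)·(-2s)/(s² + 9)² = 6s/(s² + 9)². Then L{10·t·sin(3t)} = 10·6s/(s² + 9)² = 60s/(s² + 9)²

Final answer: 60s/(s² + 9)²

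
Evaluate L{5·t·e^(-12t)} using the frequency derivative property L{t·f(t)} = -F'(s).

L{e^(-12t)} = 1/(s+12). By frequency derivative: L{t·e^(-12t)} = -d/ds[1/(s+12)] = -(-1)/(s+12)² = 1/(s+12)². Then L{5·t·e^(-12t)} = 5·1/(s+12)² = 5/(s+12)²

Final answer: 5/(s+12)²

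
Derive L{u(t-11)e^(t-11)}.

u(t-a)f(t-a) with f(t)=e^t. L{e^t} = 1/(s-1). By time shift: e^(-11s)/(s-1)

Final answer: e^(-11s)/(s-1)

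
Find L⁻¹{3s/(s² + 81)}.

This is the form c·s/(s² + a²) with a = 9, c = 3. L⁻¹ = 3·cos(9t)

Final answer: 3·cos(9t)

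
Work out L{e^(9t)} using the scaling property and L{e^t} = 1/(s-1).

Using L{f(at)} = (1/a)F(s/a) with a=9 and f(t) = e^t: L{e^(9t)} = (1/9) · 1/((s/9)-1) = (1/9) · 9/(s-9) = 1/(s-9)

Final answer: 1/(s-9)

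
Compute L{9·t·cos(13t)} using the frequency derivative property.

L{cos(13t)} = s/(s² + 169). Derivative: d/ds[s/(s² + 169)] = [(s² + 169) - s·2s]/(s² + 169)² = (169 - s²)/(s² + 169)². So L{t·cos(13t)} = -F'(s) = (s² - 169)/(s² + 169)². Then L{9·t·cos(13t)} = 9·(s² - 169)/(s² + 169)²

Final answer: 9·(s² - 169)/(s² + 169)²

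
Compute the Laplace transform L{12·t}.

L{t^n} = n!/s^(n+1), so L{t} = 1/s^2. Then L{12·t} = 12·1/s^2 = 12/s^2

Final answer: 12/s^2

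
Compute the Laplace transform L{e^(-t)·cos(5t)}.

L{e^(at)·cos(ωt)} = (s-a)/((s-a)² + ω²), so L{e^(-t)·cos(5t)} = (s+1)/((s+1)² + 25)

Final answer: (s+1)/((s+1)² + 25)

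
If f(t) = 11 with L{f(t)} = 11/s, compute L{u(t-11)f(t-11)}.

Time shift theorem: L{u(t-a)f(t-a)} = e^(-as)F(s). Here a=11, F(s) = 11/s, so L{u(t-11)f(t-11)} = e^(-11s)·11/s

Final answer: e^(-11s)·11/s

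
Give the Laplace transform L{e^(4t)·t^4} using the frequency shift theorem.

L{e^(at)·t^n} = n!/(s-a)^(n+1), so L{e^(4t)·t^4} = 24/(s-4)^5

Final answer: 24/(s-4)^5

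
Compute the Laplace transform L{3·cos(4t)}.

L{cos(ωt)} = s/(s² + ω²), so L{cos(4t)} = s/(s² + 16). Then L{3·cos(4t)} = 3·s/(s² + 16) = 3s/(s² + 16)

Final answer: 3s/(s² + 16)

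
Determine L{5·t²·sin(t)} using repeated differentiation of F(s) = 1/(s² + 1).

F(s) = 1/(s² + 1). F'(s) = -2s/(s² + 1)². F''(s) = -2(1 - 3s²)/(s² + 1)³ = (6s² - 2)/(s² + 1)³. So L{t²·sin(t)} = (-1)² F''(s) = (6s² - 2)/(s² + 1)³. Then L{5·t²·sin(t)} = 5·(6s² - 2)/(s² + 1)³ = (30s² - 10)/(s² + 1)³

Final answer: (30s² - 10)/(s² + 1)³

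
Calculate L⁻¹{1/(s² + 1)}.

This is the form c·a/(s² + a²) with a = 1. L⁻¹ = sin(t)

Final answer: sin(t)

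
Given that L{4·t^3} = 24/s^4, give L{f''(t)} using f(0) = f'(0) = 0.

L{f''(t)} = s²F(s) - sf(0) - f'(0) = s²·24/s^4 - 0 - 0 = 24/s^2

Final answer: 24/s^2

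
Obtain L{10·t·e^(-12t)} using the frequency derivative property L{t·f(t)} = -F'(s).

L{e^(-12t)} = 1/(s+12). By frequency derivative: L{t·e^(-12t)} = -d/ds[1/(s+12)] = -(-1)/(s+12)² = 1/(s+12)². Then L{10·t·e^(-12t)} = 10·1/(s+12)² = 10/(s+12)²

Final answer: 10/(s+12)²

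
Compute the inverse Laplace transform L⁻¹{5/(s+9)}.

L⁻¹{1/(s-a)} = e^(at), so L⁻¹{1/(s+9)} = e^(-9t), and L⁻¹{5/(s+9)} = 5·e^(-9t)

Final answer: 5·e^(-9t)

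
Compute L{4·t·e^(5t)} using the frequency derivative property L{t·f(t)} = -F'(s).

L{e^(5t)} = 1/(s-5). By frequency derivative: L{t·e^(5t)} = -d/ds[1/(s-5)] = -(-1)/(s-5)² = 1/(s-5)². Then L{4·t·e^(5t)} = 4·1/(s-5)² = 4/(s-5)²

Final answer: 4/(s-5)²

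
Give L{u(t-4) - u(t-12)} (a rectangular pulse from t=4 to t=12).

L{u(t-a)} = e^(-as)/s. L{u(t-4) - u(t-12)} = (e^(-4s) - e^(-12s))/s

Final answer: (e^(-4s) - e^(-12s))/s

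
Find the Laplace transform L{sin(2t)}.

L{sin(ωt)} = ω/(s² + ω²), so L{sin(2t)} = 2/(s² + 4)

Final answer: 2/(s² + 4)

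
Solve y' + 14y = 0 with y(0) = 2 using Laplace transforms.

L{y'} + 14L{y} = 0. sY - 2 + 14Y = 0. Y(s+14) = 2. Y = 2/(s+14)

Final answer: y(t) = 2e^(-14t)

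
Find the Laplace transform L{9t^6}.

L{9t^6} = 9 · L{t^6} = 9 · 720/s^7 = 6480/s^7

Final answer: 6480/s^7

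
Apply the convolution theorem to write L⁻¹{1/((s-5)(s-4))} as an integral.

1/((s-5)(s-4)) = (1/(s-5))·(1/(s-4)) = L{e^(5t)}·L{e^(4t)}. So f(t) = e^(5t)*e^(4t) = ∫₀ᵗ e^(5τ)·e^(4(t-τ)) dτ

Final answer: ∫₀ᵗ e^(5τ)·e^(4(t-τ)) dτ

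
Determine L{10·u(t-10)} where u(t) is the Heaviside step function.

L{u(t-a)} = e^(-as)/s. Here a=10, so L{u(t-10)} = e^(-10s)/s, and L{10·u(t-10)} = 10·e^(-10s)/s

Final answer: 10·e^(-10s)/s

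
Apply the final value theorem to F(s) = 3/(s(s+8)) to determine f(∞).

f(∞) = lim_{s→0} s·3/(s(s+8)) = lim_{s→0} 3/(s+8) = 3/8 = 3/8

Final answer: 3/8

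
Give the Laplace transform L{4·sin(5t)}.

L{sin(ωt)} = ω/(s² + ω²), so L{sin(5t)} = 5/(s² + 25). Then L{4·sin(5t)} = 4·5/(s² + 25) = 20/(s² + 25)

Final answer: 20/(s² + 25)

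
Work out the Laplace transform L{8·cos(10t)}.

L{cos(ωt)} = s/(s² + ω²), so L{cos(10t)} = s/(s² + 100). Then L{8·cos(10t)} = 8·s/(s² + 100) = 8s/(s² + 100)

Final answer: 8s/(s² + 100)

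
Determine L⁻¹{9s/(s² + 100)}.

This is the form c·s/(s² + a²) with a = 10, c = 9. L⁻¹ = 9·cos(10t)

Final answer: 9·cos(10t)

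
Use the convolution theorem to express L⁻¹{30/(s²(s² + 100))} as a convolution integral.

30/(s²(s² + 100)) = (1/s²)·(30/(s² + 100)) = L{t}·L{3·sin(10t)}. So f(t) = t*(3·sin(10t)) = ∫₀ᵗ 3τ·sin(10(t-τ)) dτ

Final answer: ∫₀ᵗ 3τ·sin(10(t-τ)) dτ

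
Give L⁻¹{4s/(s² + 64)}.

This is the form c·s/(s² + a²) with a = 8, c = 4. L⁻¹ = 4·cos(8t)

Final answer: 4·cos(8t)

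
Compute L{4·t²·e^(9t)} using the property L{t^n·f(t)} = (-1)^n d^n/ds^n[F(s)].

L{e^(9t)} = 1/(s-9). d/ds[1/(s-9)] = -1/(s-9)². d²/ds²[1/(s-9)] = 2/(s-9)³. So L{t²·e^(9t)} = (-1)² · 2/(s-9)³ = 2/(s-9)³. Then L{4·t²·e^(9t)} = 4·2/(s-9)³ = 8/(s-9)³

Final answer: 8/(s-9)³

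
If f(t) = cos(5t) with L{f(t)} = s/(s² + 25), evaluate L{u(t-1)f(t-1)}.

Time shift theorem: L{u(t-a)f(t-a)} = e^(-as)F(s). Here a=1, F(s) = s/(s² + 25), so L{u(t-1)f(t-1)} = e^(-s)·s/(s² + 25)

Final answer: e^(-s)·s/(s² + 25)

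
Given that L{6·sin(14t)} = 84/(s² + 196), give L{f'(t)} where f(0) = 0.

L{f'(t)} = s·F(s) - f(0) = s·84/(s² + 196) - 0 = 84s/(s² + 196)

Final answer: 84s/(s² + 196)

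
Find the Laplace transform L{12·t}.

L{t^n} = n!/s^(n+1), so L{t} = 1/s^2. Then L{12·t} = 12·1/s^2 = 12/s^2

Final answer: 12/s^2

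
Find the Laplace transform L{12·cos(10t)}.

L{cos(ωt)} = s/(s² + ω²), so L{cos(10t)} = s/(s² + 100). Then L{12·cos(10t)} = 12·s/(s² + 100) = 12s/(s² + 100)

Final answer: 12s/(s² + 100)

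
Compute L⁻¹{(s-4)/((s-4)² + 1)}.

Using frequency shift: L⁻¹{(s-a)/((s-a)² + b²)} = e^(at)cos(bt). Here a=4, b=1

Final answer: e^(4t)·cos(t)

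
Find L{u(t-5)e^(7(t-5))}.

u(t-a)f(t-a) with f(t)=e^(7t). L{e^(7t)} = 1/(s-7). By time shift: e^(-5s)/(s-7)

Final answer: e^(-5s)/(s-7)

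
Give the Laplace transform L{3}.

L{3} = 3 · L{1} = 3/s

Final answer: 3/s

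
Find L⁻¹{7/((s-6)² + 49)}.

Form: b/((s-a)² + b²) → e^(at)sin(bt). With a=6, b=7

Final answer: e^(6t)·sin(7t)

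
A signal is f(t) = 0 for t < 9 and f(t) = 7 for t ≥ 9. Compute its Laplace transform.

f(t) = 7·u(t-9). L{u(t-9)} = e^(-9s)/s, so L{f(t)} = 7·e^(-9s)/s

Final answer: 7·e^(-9s)/s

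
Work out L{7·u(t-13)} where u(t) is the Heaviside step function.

L{u(t-a)} = e^(-as)/s. Here a=13, so L{u(t-13)} = e^(-13s)/s, and L{7·u(t-13)} = 7·e^(-13s)/s

Final answer: 7·e^(-13s)/s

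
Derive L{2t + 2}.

L{2t + 2} = 2·L{t} + 2·L{1} = 2/s² + 2/s

Final answer: 2/s² + 2/s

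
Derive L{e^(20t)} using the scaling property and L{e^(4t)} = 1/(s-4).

Using L{f(at)} = (1/a)F(s/a) with a=5 and f(t) = e^(4t): L{e^(20t)} = (1/5) · 1/((s/5)-4) = (1/5) · 5/(s-20) = 1/(s-20)

Final answer: 1/(s-20)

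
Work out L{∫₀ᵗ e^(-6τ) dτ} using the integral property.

L{∫₀ᵗ f(τ)dτ} = F(s)/s with F(s) = 1/(s+6), so L{∫₀ᵗ e^(-6τ) dτ} = 1/(s(s+6))

Final answer: 1/(s(s+6))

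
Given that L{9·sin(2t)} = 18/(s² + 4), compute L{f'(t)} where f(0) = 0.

L{f'(t)} = s·F(s) - f(0) = s·18/(s² + 4) - 0 = 18s/(s² + 4)

Final answer: 18s/(s² + 4)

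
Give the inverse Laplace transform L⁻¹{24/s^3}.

L⁻¹{n!/s^(n+1)} = t^n with n=2. So L⁻¹{2/s^3} = t^2, and L⁻¹{24/s^3} = (24/2)·t^2 = 12·t^2

Final answer: 12·t^2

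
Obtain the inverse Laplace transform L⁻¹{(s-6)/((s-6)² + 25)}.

Using frequency shift, L⁻¹{(s-6)/((s-6)² + 25)} = e^(6t)·cos(5t)

Final answer: e^(6t)·cos(5t)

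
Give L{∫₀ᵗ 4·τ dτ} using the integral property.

L{∫₀ᵗ f(τ)dτ} = F(s)/s with f(t) = 4t. F(s) = 4/s^2, so L{∫₀ᵗ 4·τ dτ} = (4/s^2)/s = 4/s^3. (Check: ∫₀ᵗ 4·τ dτ = 4t^2/2.)

Final answer: 4/s^3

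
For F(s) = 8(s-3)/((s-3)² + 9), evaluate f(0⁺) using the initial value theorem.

f(0⁺) = lim_{s→∞} sF(s) = lim_{s→∞} 8s(s-3)/((s-3)² + 9) = 8

Final answer: 8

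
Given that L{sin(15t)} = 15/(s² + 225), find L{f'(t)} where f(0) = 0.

L{f'(t)} = s·F(s) - f(0) = s·15/(s² + 225) - 0 = 15s/(s² + 225)

Final answer: 15s/(s² + 225)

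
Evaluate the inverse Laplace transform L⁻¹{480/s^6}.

L⁻¹{n!/s^(n+1)} = t^n with n=5. So L⁻¹{120/s^6} = t^5, and L⁻¹{480/s^6} = (480/120)·t^5 = 4·t^5

Final answer: 4·t^5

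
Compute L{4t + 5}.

L{4t + 5} = 4·L{t} + 5·L{1} = 4/s² + 5/s

Final answer: 4/s² + 5/s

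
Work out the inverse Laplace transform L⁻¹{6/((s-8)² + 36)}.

Using frequency shift, L⁻¹{6/((s-8)² + 36)} = e^(8t)·sin(6t)

Final answer: e^(8t)·sin(6t)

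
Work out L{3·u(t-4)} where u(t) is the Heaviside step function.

L{u(t-a)} = e^(-as)/s. Here a=4, so L{u(t-4)} = e^(-4s)/s, and L{3·u(t-4)} = 3·e^(-4s)/s

Final answer: 3·e^(-4s)/s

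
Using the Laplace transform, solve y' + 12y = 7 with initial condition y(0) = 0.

sY + 12Y = 7/s. Y = 7/(s(s+12)). Partial fractions: Y = 7/12/s - 7/12/(s+12)

Final answer: y(t) = 7/12(1 - e^(-12t))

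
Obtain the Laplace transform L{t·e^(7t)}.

L{t^n·e^(at)} = n!/(s-a)^(n+1), so L{t·e^(7t)} = 1/(s-7)^2

Final answer: 1/(s-7)^2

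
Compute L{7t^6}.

L{t^n} = n!/s^(n+1). So L{7t^6} = 7·6!/s^7 = 5040/s^7

Final answer: 5040/s^7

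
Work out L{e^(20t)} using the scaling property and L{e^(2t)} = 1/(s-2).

Using L{f(at)} = (1/a)F(s/a) with a=10 and f(t) = e^(2t): L{e^(20t)} = (1/10) · 1/((s/10)-2) = (1/10) · 10/(s-20) = 1/(s-20)

Final answer: 1/(s-20)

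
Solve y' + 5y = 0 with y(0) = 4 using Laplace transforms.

L{y'} + 5L{y} = 0. sY - 4 + 5Y = 0. Y(s+5) = 4. Y = 4/(s+5)

Final answer: y(t) = 4e^(-5t)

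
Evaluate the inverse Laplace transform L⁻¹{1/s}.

L⁻¹{c/s} = c, so L⁻¹{1/s} = 1

Final answer: 1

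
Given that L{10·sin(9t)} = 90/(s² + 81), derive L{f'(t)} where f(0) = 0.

L{f'(t)} = s·F(s) - f(0) = s·90/(s² + 81) - 0 = 90s/(s² + 81)

Final answer: 90s/(s² + 81)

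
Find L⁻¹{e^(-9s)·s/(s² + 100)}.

L⁻¹{s/(s² + 100)} = cos(10t). By the time shift theorem, L⁻¹{e^(-as)F(s)} = u(t-a)f(t-a) with a=9, so L⁻¹{e^(-9s)·s/(s² + 100)} = u(t-9)·cos(10(t-9))

Final answer: u(t-9)·cos(10(t-9))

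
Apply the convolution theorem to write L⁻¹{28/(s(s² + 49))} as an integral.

28/(s(s² + 49)) = (1/s)·(28/(s² + 49)) = L{1}·L{4·sin(7t)}. So f(t) = 1*(4·sin(7t)) = ∫₀ᵗ 4·sin(7τ) dτ

Final answer: ∫₀ᵗ 4·sin(7τ) dτ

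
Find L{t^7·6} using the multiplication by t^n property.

L{6} = 6/s. d^1/ds^1[1/s] = -1/s². d^2/ds^2[1/s] = 2/s^3. d^3/ds^3[1/s] = -6/s^4. d^4/ds^4[1/s] = 24/s^5. d^5/ds^5[1/s] = -120/s^6. d^6/ds^6[1/s] = 720/s^7. d^7/ds^7[1/s] = -5040/s^8. So L{t^7} = (-1)^{7}·-5040/s^8 = 5040/s^8. Then L{t^7·6} = 6·5040/s^8 = 30240/s^8

Final answer: 30240/s^8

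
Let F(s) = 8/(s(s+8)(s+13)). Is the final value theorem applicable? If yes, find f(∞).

Poles of sF(s) = 8/((s+8)(s+13)) are at s = -8 and s = -13, both in the left half-plane. Theorem applies. f(∞) = lim_{s→0} sF(s) = 8/(8·13) = 1/13

Final answer: 1/13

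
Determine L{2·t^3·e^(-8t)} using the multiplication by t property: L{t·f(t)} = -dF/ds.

Using L{t^n·e^(at)} = n!/(s-a)^(n+1), L{t^3·e^(-8t)} = 6/(s+8)^4, so L{2·t^3·e^(-8t)} = 2·6/(s+8)^4 = 12/(s+8)^4

Final answer: 12/(s+8)^4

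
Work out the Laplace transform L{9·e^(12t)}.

L{e^(at)} = 1/(s-a), so L{e^(12t)} = 1/(s-12). Then L{9·e^(12t)} = 9/(s-12)

Final answer: 9/(s-12)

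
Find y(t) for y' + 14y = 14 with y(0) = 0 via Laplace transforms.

sY + 14Y = 14/s. Y = 14/(s(s+14)). Partial fractions: Y = 1/s - 1/(s+14)

Final answer: y(t) = (1 - e^(-14t))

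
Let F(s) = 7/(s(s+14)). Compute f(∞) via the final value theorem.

f(∞) = lim_{s→0} s·7/(s(s+14)) = lim_{s→0} 7/(s+14) = 7/14 = 1/2

Final answer: 1/2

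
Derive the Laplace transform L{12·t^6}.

L{t^n} = n!/s^(n+1), so L{t^6} = 720/s^7. Then L{12·t^6} = 12·720/s^7 = 8640/s^7

Final answer: 8640/s^7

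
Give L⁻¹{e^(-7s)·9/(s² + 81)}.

L⁻¹{9/(s² + 81)} = sin(9t). By the time shift theorem, L⁻¹{e^(-as)F(s)} = u(t-a)f(t-a) with a=7, so L⁻¹{e^(-7s)·9/(s² + 81)} = u(t-7)·sin(9(t-7))

Final answer: u(t-7)·sin(9(t-7))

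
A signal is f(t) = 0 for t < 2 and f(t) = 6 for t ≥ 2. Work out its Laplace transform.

f(t) = 6·u(t-2). L{u(t-2)} = e^(-2s)/s, so L{f(t)} = 6·e^(-2s)/s

Final answer: 6·e^(-2s)/s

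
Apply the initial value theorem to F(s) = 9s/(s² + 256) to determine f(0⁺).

f(0⁺) = lim_{s→∞} s·9s/(s² + 256) = lim_{s→∞} 9s²/(s² + 256) = 9

Final answer: 9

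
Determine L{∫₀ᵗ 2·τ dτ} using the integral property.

L{∫₀ᵗ f(τ)dτ} = F(s)/s with f(t) = 2t. F(s) = 2/s^2, so L{∫₀ᵗ 2·τ dτ} = (2/s^2)/s = 2/s^3. (Check: ∫₀ᵗ 2·τ dτ = 2t^2/2.)

Final answer: 2/s^3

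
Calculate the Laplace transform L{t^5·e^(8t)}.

L{t^n·e^(at)} = n!/(s-a)^(n+1), so L{t^5·e^(8t)} = 120/(s-8)^6

Final answer: 120/(s-8)^6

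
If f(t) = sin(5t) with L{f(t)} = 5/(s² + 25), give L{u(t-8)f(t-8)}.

Time shift theorem: L{u(t-a)f(t-a)} = e^(-as)F(s). Here a=8, F(s) = 5/(s² + 25), so L{u(t-8)f(t-8)} = e^(-8s)·5/(s² + 25)

Final answer: e^(-8s)·5/(s² + 25)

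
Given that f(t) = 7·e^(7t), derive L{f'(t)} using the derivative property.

f(0) = 7, F(s) = 7/(s-7). L{f'(t)} = s·F(s) - f(0) = 7s/(s-7) - 7 = (7s - 7(s-7))/(s-7) = 49/(s-7)

Final answer: 49/(s-7)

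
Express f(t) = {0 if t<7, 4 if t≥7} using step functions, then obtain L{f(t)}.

f(t) = 4·u(t-7). L{u(t-7)} = e^(-7s)/s, so L{f(t)} = 4·e^(-7s)/s

Final answer: 4·e^(-7s)/s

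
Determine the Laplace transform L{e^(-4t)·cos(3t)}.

L{e^(at)·cos(ωt)} = (s-a)/((s-a)² + ω²), so L{e^(-4t)·cos(3t)} = (s+4)/((s+4)² + 9)

Final answer: (s+4)/((s+4)² + 9)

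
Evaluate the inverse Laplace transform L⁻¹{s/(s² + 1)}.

L⁻¹{s/(s² + 1)} = cos(t)

Final answer: cos(t)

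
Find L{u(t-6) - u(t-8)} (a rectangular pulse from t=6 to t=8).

L{u(t-a)} = e^(-as)/s. L{u(t-6) - u(t-8)} = (e^(-6s) - e^(-8s))/s

Final answer: (e^(-6s) - e^(-8s))/s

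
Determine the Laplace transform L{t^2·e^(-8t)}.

L{t^n·e^(at)} = n!/(s-a)^(n+1), so L{t^2·e^(-8t)} = 2/(s+8)^3

Final answer: 2/(s+8)^3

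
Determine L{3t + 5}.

L{3t + 5} = 3·L{t} + 5·L{1} = 3/s² + 5/s

Final answer: 3/s² + 5/s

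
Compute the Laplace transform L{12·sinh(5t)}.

L{sinh(ωt)} = ω/(s² - ω²), so L{sinh(5t)} = 5/(s² - 25). Then L{12·sinh(5t)} = 12·5/(s² - 25) = 60/(s² - 25)

Final answer: 60/(s² - 25)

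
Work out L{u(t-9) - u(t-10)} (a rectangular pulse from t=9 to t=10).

L{u(t-a)} = e^(-as)/s. L{u(t-9) - u(t-10)} = (e^(-9s) - e^(-10s))/s

Final answer: (e^(-9s) - e^(-10s))/s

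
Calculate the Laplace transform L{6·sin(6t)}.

L{sin(ωt)} = ω/(s² + ω²), so L{sin(6t)} = 6/(s² + 36). Then L{6·sin(6t)} = 6·6/(s² + 36) = 36/(s² + 36)

Final answer: 36/(s² + 36)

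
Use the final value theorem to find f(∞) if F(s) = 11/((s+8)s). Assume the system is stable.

f(∞) = lim_{s→0} sF(s) = lim_{s→0} 11/(s+8) = 11/8

Final answer: 11/8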